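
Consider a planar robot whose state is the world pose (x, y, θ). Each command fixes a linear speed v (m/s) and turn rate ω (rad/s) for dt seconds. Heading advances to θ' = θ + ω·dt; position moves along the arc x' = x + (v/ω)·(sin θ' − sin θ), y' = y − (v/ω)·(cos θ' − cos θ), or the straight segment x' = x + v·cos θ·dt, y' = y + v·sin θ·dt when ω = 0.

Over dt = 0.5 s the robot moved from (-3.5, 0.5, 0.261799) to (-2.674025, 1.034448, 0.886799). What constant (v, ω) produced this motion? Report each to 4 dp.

Δθ = 0.886799 − 0.261799 = 0.625000
ω = Δθ/dt = 0.625000/0.5 = 1.2500
R = Δx/(sin θ' − sin θ) = 1.6000
v = R·ω = 1.6000·1.2500 = 2.0000

v = 2.0000, ω = 1.2500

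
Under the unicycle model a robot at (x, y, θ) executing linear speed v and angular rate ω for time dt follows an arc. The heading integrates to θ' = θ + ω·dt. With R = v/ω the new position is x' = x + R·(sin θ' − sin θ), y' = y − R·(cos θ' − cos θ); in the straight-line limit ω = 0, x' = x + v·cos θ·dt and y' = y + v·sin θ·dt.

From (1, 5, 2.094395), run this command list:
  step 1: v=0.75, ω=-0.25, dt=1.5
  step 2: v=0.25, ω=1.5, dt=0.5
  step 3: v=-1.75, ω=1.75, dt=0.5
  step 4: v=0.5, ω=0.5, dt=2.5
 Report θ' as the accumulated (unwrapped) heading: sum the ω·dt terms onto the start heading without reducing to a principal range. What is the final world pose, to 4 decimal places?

(0.6026, 5.1027, 4.5944)

step 1: θ'=1.7194 (R=-3.0000) → pose (0.6311, 6.0558, 1.7194)
step 2: θ'=2.4694 (R=0.1667) → pose (0.5701, 6.1616, 2.4694)
step 3: θ'=3.3444 (R=-1.0000) → pose (1.3942, 5.9645, 3.3444)
step 4: θ'=4.5944 (R=1.0000) → pose (0.6026, 5.1027, 4.5944)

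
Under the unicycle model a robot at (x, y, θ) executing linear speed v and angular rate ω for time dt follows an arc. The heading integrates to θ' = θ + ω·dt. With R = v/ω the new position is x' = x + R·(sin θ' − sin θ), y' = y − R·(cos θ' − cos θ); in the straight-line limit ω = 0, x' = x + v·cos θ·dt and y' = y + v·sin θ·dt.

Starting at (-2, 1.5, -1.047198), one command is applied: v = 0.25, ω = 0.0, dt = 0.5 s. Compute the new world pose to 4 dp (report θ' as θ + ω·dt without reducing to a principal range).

(-1.9375, 1.3917, -1.0472)

θ' = -1.0472 + 0.0·0.5 = -1.0472
ω = 0 → straight: x' = -2 + 0.25·cos(-1.0472)·0.5 = -1.9375
y' = 1.5 + 0.25·sin(-1.0472)·0.5 = 1.3917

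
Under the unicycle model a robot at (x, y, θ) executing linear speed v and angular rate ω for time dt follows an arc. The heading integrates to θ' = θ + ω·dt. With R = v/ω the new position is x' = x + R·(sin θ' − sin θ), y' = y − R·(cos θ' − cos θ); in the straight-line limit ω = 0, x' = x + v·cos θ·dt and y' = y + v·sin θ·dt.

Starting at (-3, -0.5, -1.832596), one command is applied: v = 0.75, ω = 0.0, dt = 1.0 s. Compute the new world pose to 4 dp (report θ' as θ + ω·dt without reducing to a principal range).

(-3.1941, -1.2244, -1.8326)

θ' = -1.8326 + 0.0·1.0 = -1.8326
ω = 0 → straight: x' = -3 + 0.75·cos(-1.8326)·1.0 = -3.1941
y' = -0.5 + 0.75·sin(-1.8326)·1.0 = -1.2244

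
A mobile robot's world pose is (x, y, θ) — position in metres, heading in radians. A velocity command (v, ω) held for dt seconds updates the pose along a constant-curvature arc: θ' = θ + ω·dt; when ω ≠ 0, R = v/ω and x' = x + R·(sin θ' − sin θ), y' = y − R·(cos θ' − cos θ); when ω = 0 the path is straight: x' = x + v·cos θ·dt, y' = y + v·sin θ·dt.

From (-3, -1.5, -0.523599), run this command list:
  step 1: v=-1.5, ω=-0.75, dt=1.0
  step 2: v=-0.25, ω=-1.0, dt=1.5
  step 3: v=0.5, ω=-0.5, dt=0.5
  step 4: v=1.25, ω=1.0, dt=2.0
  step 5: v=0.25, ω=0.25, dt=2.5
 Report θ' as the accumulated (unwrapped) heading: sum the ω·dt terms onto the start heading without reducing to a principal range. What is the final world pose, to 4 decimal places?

step 1: θ'=-1.2736 (R=2.0000) → pose (-3.9123, -0.3536, -1.2736)
step 2: θ'=-2.7736 (R=0.2500) → pose (-3.7632, -0.0472, -2.7736)
step 3: θ'=-3.0236 (R=-1.0000) → pose (-4.0052, -0.1072, -3.0236)
step 4: θ'=-1.0236 (R=1.2500) → pose (-4.9256, -1.9988, -1.0236)
step 5: θ'=-0.3986 (R=1.0000) → pose (-4.4597, -2.4001, -0.3986)

(-4.4597, -2.4001, -0.3986)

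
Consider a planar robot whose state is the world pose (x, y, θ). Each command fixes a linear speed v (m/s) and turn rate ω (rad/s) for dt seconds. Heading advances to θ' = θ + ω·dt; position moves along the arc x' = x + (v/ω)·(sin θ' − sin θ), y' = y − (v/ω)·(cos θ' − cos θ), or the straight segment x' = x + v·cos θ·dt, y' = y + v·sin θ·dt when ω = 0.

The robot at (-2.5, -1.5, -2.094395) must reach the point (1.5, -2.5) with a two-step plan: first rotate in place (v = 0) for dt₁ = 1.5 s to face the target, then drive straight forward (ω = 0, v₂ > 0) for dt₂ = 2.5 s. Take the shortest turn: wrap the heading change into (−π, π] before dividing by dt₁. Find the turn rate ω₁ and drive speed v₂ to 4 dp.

heading to target = atan2(-2.5−-1.5, 1.5−-2.5) = -0.2450
Δθ = wrap(-0.2450 − -2.0944) = 1.8494; ω₁ = Δθ/dt₁ = 1.2329
distance = √((1.5−-2.5)² + (-2.5−-1.5)²) = 4.1231; v₂ = distance/dt₂ = 1.6492

ω₁ = 1.2329, v₂ = 1.6492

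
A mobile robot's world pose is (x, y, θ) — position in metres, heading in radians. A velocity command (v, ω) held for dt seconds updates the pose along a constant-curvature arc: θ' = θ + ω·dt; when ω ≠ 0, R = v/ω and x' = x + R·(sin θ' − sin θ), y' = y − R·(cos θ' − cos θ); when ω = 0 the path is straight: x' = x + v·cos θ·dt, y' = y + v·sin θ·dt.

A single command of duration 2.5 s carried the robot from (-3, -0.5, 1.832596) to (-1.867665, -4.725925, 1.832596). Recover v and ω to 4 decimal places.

Δθ = 1.832596 − 1.832596 = 0.000000
ω = Δθ/dt = 0.000000/2.5 = 0.0000
ω = 0 → v = (Δx·cos θ + Δy·sin θ)/dt = -1.7500

v = -1.7500, ω = 0.0000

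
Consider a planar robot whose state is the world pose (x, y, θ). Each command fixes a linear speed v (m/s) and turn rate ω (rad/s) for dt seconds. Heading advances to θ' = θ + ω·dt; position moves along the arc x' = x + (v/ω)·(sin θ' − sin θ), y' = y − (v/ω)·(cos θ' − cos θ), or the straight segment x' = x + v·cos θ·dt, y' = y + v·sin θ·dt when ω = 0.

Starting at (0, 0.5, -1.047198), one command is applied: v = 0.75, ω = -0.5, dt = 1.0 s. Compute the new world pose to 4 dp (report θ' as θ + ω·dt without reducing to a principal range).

(0.2005, -0.2146, -1.5472)

θ' = -1.0472 + -0.5·1.0 = -1.5472
R = v/ω = 0.75/-0.5 = -1.5000
x' = 0 + -1.5000·(sin -1.5472 − sin -1.0472) = 0.2005
y' = 0.5 − -1.5000·(cos -1.5472 − cos -1.0472) = -0.2146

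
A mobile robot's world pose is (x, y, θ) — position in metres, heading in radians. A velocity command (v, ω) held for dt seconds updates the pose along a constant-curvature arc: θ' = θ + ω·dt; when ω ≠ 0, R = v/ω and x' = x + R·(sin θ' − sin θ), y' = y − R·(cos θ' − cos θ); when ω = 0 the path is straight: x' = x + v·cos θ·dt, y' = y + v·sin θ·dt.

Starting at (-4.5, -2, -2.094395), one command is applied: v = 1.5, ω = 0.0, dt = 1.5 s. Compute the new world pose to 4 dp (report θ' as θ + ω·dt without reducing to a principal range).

θ' = -2.0944 + 0.0·1.5 = -2.0944
ω = 0 → straight: x' = -4.5 + 1.5·cos(-2.0944)·1.5 = -5.6250
y' = -2 + 1.5·sin(-2.0944)·1.5 = -3.9486

(-5.6250, -3.9486, -2.0944)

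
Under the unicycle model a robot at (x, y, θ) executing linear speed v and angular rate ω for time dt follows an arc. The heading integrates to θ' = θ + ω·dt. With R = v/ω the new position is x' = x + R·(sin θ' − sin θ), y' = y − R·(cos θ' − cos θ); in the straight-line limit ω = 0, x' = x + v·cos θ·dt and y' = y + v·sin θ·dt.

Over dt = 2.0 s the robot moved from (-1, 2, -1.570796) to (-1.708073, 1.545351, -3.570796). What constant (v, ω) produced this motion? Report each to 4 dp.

v = 0.5000, ω = -1.0000

Δθ = -3.570796 − -1.570796 = -2.000000
ω = Δθ/dt = -2.000000/2.0 = -1.0000
R = Δx/(sin θ' − sin θ) = -0.5000
v = R·ω = -0.5000·-1.0000 = 0.5000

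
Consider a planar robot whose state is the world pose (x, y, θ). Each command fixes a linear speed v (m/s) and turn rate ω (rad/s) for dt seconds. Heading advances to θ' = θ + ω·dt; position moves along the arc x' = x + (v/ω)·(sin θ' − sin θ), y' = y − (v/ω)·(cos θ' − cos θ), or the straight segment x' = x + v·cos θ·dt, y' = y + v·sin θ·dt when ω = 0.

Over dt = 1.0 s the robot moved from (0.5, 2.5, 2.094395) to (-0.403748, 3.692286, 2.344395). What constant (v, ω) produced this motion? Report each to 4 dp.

v = 1.5000, ω = 0.2500

Δθ = 2.344395 − 2.094395 = 0.250000
ω = Δθ/dt = 0.250000/1.0 = 0.2500
R = −Δy/(cos θ' − cos θ) = 6.0000
v = R·ω = 6.0000·0.2500 = 1.5000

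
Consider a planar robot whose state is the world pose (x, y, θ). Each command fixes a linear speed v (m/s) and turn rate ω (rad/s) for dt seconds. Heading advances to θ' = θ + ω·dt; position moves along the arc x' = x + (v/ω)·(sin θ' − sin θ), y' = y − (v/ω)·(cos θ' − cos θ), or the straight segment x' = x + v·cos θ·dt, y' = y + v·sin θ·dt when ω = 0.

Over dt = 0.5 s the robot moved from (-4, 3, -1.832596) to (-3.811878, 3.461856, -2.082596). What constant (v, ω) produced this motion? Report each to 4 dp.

Δθ = -2.082596 − -1.832596 = -0.250000
ω = Δθ/dt = -0.250000/0.5 = -0.5000
R = −Δy/(cos θ' − cos θ) = 2.0000
v = R·ω = 2.0000·-0.5000 = -1.0000

v = -1.0000, ω = -0.5000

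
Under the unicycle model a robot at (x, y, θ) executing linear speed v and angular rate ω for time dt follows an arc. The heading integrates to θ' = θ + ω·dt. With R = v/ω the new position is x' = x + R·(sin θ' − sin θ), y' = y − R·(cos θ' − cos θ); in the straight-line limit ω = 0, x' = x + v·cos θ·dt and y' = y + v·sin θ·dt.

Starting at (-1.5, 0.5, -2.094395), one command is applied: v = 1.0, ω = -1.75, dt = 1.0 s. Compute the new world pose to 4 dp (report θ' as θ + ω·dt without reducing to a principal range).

(-2.3642, 0.3497, -3.8444)

θ' = -2.0944 + -1.75·1.0 = -3.8444
R = v/ω = 1.0/-1.75 = -0.5714
x' = -1.5 + -0.5714·(sin -3.8444 − sin -2.0944) = -2.3642
y' = 0.5 − -0.5714·(cos -3.8444 − cos -2.0944) = 0.3497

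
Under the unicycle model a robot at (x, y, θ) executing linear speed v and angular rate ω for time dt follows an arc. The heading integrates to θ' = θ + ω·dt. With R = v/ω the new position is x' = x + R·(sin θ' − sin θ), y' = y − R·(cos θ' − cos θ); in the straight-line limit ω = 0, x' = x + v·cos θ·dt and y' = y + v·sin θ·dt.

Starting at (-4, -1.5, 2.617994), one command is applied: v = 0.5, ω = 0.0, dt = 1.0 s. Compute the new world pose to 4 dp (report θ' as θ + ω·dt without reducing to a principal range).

θ' = 2.6180 + 0.0·1.0 = 2.6180
ω = 0 → straight: x' = -4 + 0.5·cos(2.6180)·1.0 = -4.4330
y' = -1.5 + 0.5·sin(2.6180)·1.0 = -1.2500

(-4.4330, -1.2500, 2.6180)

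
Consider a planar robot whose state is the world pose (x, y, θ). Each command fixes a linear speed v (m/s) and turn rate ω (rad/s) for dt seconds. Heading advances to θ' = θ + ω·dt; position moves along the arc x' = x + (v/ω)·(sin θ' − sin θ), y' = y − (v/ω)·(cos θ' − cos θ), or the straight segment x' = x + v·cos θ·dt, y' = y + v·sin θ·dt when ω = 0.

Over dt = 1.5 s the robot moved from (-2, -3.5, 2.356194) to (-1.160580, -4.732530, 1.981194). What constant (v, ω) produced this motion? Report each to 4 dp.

v = -1.0000, ω = -0.2500

Δθ = 1.981194 − 2.356194 = -0.375000
ω = Δθ/dt = -0.375000/1.5 = -0.2500
R = −Δy/(cos θ' − cos θ) = 4.0000
v = R·ω = 4.0000·-0.2500 = -1.0000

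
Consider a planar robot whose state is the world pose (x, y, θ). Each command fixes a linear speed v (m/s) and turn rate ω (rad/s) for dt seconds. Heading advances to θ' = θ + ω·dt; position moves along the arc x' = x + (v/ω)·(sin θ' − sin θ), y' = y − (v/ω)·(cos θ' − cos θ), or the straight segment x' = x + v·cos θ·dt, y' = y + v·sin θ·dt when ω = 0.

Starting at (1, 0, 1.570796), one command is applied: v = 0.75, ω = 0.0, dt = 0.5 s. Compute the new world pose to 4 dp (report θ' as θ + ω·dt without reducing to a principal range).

(1.0000, 0.3750, 1.5708)

θ' = 1.5708 + 0.0·0.5 = 1.5708
ω = 0 → straight: x' = 1 + 0.75·cos(1.5708)·0.5 = 1.0000
y' = 0 + 0.75·sin(1.5708)·0.5 = 0.3750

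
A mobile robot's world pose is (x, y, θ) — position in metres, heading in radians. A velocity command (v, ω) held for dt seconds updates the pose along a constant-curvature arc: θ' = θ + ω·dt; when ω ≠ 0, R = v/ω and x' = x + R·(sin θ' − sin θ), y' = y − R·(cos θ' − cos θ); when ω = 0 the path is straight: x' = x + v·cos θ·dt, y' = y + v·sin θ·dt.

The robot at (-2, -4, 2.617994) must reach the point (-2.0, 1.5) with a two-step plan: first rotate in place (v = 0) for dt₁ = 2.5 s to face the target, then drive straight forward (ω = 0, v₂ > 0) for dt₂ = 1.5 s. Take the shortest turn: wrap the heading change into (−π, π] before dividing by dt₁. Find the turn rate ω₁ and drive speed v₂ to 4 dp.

heading to target = atan2(1.5−-4, -2−-2) = 1.5708
Δθ = wrap(1.5708 − 2.6180) = -1.0472; ω₁ = Δθ/dt₁ = -0.4189
distance = √((-2−-2)² + (1.5−-4)²) = 5.5000; v₂ = distance/dt₂ = 3.6667

ω₁ = -0.4189, v₂ = 3.6667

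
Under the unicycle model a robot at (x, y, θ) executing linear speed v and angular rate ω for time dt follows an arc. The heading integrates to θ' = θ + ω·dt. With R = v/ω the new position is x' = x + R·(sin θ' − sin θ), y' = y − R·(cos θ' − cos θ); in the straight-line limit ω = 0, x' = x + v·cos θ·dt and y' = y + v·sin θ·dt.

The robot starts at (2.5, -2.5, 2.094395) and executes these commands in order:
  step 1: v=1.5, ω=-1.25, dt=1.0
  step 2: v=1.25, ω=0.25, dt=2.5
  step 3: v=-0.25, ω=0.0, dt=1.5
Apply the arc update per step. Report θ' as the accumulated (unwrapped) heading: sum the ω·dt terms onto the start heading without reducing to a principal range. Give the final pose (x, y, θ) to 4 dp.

step 1: θ'=0.8444 (R=-1.2000) → pose (2.6421, -1.1030, 0.8444)
step 2: θ'=1.4694 (R=5.0000) → pose (3.8786, 1.7118, 1.4694)
step 3: θ'=1.4694 (straight) → pose (3.8407, 1.3387, 1.4694)

(3.8407, 1.3387, 1.4694)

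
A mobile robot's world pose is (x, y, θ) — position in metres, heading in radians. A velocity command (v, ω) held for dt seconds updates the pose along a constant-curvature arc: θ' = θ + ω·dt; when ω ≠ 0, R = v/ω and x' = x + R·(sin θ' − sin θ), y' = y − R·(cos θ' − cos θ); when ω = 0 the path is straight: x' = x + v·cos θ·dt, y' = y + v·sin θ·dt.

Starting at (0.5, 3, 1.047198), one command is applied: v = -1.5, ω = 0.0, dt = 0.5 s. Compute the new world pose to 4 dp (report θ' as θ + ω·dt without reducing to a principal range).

θ' = 1.0472 + 0.0·0.5 = 1.0472
ω = 0 → straight: x' = 0.5 + -1.5·cos(1.0472)·0.5 = 0.1250
y' = 3 + -1.5·sin(1.0472)·0.5 = 2.3505

(0.1250, 2.3505, 1.0472)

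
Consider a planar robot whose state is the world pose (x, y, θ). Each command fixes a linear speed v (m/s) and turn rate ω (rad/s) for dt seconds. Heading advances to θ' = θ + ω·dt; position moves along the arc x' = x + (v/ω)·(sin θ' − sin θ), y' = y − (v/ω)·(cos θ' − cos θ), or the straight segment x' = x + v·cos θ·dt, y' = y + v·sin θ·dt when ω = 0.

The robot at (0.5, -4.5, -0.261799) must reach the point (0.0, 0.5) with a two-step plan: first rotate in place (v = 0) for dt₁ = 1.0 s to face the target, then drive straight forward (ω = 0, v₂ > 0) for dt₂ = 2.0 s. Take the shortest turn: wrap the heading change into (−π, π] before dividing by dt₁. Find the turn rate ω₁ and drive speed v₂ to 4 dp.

ω₁ = 1.9323, v₂ = 2.5125

heading to target = atan2(0.5−-4.5, 0−0.5) = 1.6705
Δθ = wrap(1.6705 − -0.2618) = 1.9323; ω₁ = Δθ/dt₁ = 1.9323
distance = √((0−0.5)² + (0.5−-4.5)²) = 5.0249; v₂ = distance/dt₂ = 2.5125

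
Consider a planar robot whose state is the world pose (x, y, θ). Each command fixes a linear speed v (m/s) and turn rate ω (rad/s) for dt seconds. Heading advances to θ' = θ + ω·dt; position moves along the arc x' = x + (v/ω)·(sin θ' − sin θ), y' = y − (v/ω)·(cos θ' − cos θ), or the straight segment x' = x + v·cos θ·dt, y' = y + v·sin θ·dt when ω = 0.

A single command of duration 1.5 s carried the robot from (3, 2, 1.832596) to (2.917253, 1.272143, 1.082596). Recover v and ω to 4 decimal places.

v = -0.5000, ω = -0.5000

Δθ = 1.082596 − 1.832596 = -0.750000
ω = Δθ/dt = -0.750000/1.5 = -0.5000
R = −Δy/(cos θ' − cos θ) = 1.0000
v = R·ω = 1.0000·-0.5000 = -0.5000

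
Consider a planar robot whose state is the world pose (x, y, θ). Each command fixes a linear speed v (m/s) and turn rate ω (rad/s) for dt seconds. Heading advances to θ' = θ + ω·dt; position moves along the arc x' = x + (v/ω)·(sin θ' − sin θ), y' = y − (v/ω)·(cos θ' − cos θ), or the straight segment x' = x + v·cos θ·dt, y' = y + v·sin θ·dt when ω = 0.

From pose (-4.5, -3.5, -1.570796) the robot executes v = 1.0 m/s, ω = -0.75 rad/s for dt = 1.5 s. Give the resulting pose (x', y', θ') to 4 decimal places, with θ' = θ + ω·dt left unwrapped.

(-5.2584, -4.7030, -2.6958)

θ' = -1.5708 + -0.75·1.5 = -2.6958
R = v/ω = 1.0/-0.75 = -1.3333
x' = -4.5 + -1.3333·(sin -2.6958 − sin -1.5708) = -5.2584
y' = -3.5 − -1.3333·(cos -2.6958 − cos -1.5708) = -4.7030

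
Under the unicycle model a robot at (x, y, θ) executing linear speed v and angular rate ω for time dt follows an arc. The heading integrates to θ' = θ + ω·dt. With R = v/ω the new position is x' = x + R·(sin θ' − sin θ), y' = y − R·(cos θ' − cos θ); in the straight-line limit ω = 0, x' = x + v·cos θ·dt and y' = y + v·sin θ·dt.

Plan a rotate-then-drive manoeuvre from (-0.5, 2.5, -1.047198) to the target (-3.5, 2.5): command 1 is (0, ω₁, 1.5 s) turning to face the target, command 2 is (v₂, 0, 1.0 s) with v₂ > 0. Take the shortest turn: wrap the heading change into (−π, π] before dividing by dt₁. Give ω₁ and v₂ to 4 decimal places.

heading to target = atan2(2.5−2.5, -3.5−-0.5) = 3.1416
Δθ = wrap(3.1416 − -1.0472) = -2.0944; ω₁ = Δθ/dt₁ = -1.3963
distance = √((-3.5−-0.5)² + (2.5−2.5)²) = 3.0000; v₂ = distance/dt₂ = 3.0000

ω₁ = -1.3963, v₂ = 3.0000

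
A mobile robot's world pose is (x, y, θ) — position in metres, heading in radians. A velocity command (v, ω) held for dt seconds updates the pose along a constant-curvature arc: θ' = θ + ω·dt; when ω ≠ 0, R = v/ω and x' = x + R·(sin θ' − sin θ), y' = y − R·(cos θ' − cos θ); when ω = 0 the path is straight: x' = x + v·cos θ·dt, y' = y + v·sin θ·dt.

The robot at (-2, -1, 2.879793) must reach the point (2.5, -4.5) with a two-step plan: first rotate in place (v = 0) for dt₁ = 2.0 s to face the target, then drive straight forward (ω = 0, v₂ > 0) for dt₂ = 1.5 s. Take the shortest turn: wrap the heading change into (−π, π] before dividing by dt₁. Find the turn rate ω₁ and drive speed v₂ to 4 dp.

ω₁ = 1.3712, v₂ = 3.8006

heading to target = atan2(-4.5−-1, 2.5−-2) = -0.6610
Δθ = wrap(-0.6610 − 2.8798) = 2.7423; ω₁ = Δθ/dt₁ = 1.3712
distance = √((2.5−-2)² + (-4.5−-1)²) = 5.7009; v₂ = distance/dt₂ = 3.8006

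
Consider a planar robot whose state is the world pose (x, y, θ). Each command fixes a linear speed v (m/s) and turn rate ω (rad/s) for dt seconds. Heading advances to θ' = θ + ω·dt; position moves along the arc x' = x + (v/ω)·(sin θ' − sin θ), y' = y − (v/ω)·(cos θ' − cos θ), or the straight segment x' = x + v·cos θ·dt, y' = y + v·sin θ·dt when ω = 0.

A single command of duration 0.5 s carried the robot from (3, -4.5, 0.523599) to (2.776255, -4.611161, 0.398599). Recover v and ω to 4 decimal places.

v = -0.5000, ω = -0.2500

Δθ = 0.398599 − 0.523599 = -0.125000
ω = Δθ/dt = -0.125000/0.5 = -0.2500
R = Δx/(sin θ' − sin θ) = 2.0000
v = R·ω = 2.0000·-0.2500 = -0.5000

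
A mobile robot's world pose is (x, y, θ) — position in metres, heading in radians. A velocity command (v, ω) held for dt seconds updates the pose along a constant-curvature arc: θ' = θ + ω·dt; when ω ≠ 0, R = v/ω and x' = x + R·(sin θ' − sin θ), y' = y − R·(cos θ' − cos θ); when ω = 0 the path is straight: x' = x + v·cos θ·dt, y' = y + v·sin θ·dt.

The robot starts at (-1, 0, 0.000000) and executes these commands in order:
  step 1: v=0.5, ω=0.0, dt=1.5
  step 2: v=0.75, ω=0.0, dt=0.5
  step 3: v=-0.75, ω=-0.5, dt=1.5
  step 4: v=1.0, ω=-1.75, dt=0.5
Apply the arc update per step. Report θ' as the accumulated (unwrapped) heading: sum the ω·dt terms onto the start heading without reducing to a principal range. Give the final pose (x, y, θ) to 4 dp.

(-0.7164, -0.0466, -1.6250)

step 1: θ'=0.0000 (straight) → pose (-0.2500, 0.0000, 0.0000)
step 2: θ'=0.0000 (straight) → pose (0.1250, 0.0000, 0.0000)
step 3: θ'=-0.7500 (R=1.5000) → pose (-0.8975, 0.4025, -0.7500)
step 4: θ'=-1.6250 (R=-0.5714) → pose (-0.7164, -0.0466, -1.6250)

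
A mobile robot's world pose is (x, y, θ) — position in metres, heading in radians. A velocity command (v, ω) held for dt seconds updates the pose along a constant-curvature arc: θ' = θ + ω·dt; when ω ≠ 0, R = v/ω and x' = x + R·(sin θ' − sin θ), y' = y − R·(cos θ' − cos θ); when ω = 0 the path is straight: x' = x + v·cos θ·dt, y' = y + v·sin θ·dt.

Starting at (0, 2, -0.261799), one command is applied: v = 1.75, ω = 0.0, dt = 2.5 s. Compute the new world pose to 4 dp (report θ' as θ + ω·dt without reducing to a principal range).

θ' = -0.2618 + 0.0·2.5 = -0.2618
ω = 0 → straight: x' = 0 + 1.75·cos(-0.2618)·2.5 = 4.2259
y' = 2 + 1.75·sin(-0.2618)·2.5 = 0.8677

(4.2259, 0.8677, -0.2618)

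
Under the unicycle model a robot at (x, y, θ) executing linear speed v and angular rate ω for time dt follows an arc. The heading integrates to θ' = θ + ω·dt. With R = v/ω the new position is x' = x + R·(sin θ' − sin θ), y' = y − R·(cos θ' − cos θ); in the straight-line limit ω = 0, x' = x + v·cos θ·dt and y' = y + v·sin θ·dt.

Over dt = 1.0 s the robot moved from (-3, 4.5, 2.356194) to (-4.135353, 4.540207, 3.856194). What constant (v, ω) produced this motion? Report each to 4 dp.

Δθ = 3.856194 − 2.356194 = 1.500000
ω = Δθ/dt = 1.500000/1.0 = 1.5000
R = Δx/(sin θ' − sin θ) = 0.8333
v = R·ω = 0.8333·1.5000 = 1.2500

v = 1.2500, ω = 1.5000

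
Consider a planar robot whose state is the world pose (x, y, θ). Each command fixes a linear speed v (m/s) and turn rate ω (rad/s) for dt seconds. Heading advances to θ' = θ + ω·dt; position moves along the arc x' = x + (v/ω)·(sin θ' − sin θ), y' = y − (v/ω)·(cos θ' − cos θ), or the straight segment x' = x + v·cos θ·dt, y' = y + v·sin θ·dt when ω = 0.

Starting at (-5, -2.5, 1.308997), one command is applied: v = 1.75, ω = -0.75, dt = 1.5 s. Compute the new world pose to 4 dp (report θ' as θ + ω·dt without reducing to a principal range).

θ' = 1.3090 + -0.75·1.5 = 0.1840
R = v/ω = 1.75/-0.75 = -2.3333
x' = -5 + -2.3333·(sin 0.1840 − sin 1.3090) = -3.1731
y' = -2.5 − -2.3333·(cos 0.1840 − cos 1.3090) = -0.8100

(-3.1731, -0.8100, 0.1840)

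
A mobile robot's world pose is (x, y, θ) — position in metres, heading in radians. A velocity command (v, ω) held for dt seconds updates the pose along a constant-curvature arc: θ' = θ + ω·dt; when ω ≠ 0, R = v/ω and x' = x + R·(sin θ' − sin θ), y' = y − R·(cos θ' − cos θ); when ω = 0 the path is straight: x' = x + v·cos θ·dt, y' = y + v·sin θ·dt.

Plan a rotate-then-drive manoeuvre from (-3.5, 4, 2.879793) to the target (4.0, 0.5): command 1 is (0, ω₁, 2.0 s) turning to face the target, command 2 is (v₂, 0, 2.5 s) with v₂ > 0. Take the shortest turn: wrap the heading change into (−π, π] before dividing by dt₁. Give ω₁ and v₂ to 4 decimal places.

heading to target = atan2(0.5−4, 4−-3.5) = -0.4366
Δθ = wrap(-0.4366 − 2.8798) = 2.9668; ω₁ = Δθ/dt₁ = 1.4834
distance = √((4−-3.5)² + (0.5−4)²) = 8.2765; v₂ = distance/dt₂ = 3.3106

ω₁ = 1.4834, v₂ = 3.3106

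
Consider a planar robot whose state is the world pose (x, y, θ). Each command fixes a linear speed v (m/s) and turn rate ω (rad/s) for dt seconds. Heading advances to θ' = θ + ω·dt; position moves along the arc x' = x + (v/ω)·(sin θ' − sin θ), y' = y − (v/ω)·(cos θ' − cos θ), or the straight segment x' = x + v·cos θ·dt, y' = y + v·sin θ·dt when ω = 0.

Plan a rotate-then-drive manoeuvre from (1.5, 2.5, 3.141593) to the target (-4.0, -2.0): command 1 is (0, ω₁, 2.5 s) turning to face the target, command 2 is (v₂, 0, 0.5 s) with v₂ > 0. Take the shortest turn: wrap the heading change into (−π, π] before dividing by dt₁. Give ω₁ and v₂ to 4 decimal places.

heading to target = atan2(-2−2.5, -4−1.5) = -2.4559
Δθ = wrap(-2.4559 − 3.1416) = 0.6857; ω₁ = Δθ/dt₁ = 0.2743
distance = √((-4−1.5)² + (-2−2.5)²) = 7.1063; v₂ = distance/dt₂ = 14.2127

ω₁ = 0.2743, v₂ = 14.2127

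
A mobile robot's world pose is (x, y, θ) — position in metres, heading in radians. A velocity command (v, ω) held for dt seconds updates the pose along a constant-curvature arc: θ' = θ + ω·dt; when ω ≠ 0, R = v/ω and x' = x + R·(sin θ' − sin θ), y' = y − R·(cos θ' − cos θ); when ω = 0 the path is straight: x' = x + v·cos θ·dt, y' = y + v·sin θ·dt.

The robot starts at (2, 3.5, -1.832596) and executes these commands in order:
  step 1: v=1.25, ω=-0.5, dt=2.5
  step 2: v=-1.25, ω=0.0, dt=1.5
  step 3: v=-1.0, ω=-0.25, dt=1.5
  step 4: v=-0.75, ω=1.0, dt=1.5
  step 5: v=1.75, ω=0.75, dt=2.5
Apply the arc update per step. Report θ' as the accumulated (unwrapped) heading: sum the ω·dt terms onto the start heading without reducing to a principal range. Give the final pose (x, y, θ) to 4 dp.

(5.9794, -1.2048, -0.0826)

step 1: θ'=-3.0826 (R=-2.5000) → pose (-0.2674, 1.6514, -3.0826)
step 2: θ'=-3.0826 (straight) → pose (1.6043, 1.7620, -3.0826)
step 3: θ'=-3.4576 (R=4.0000) → pose (3.0833, 1.5709, -3.4576)
step 4: θ'=-1.9576 (R=-0.7500) → pose (4.0109, 2.0008, -1.9576)
step 5: θ'=-0.0826 (R=2.3333) → pose (5.9794, -1.2048, -0.0826)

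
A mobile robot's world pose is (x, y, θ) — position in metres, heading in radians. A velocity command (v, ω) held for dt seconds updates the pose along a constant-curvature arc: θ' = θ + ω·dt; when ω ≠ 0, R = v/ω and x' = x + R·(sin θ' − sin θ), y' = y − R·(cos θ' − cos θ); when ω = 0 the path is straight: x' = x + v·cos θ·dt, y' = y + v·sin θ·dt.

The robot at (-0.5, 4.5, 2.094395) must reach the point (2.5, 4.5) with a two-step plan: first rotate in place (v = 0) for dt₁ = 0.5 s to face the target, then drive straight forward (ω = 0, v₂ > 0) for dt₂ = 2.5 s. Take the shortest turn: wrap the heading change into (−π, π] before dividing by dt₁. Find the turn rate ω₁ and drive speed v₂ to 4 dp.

ω₁ = -4.1888, v₂ = 1.2000

heading to target = atan2(4.5−4.5, 2.5−-0.5) = 0.0000
Δθ = wrap(0.0000 − 2.0944) = -2.0944; ω₁ = Δθ/dt₁ = -4.1888
distance = √((2.5−-0.5)² + (4.5−4.5)²) = 3.0000; v₂ = distance/dt₂ = 1.2000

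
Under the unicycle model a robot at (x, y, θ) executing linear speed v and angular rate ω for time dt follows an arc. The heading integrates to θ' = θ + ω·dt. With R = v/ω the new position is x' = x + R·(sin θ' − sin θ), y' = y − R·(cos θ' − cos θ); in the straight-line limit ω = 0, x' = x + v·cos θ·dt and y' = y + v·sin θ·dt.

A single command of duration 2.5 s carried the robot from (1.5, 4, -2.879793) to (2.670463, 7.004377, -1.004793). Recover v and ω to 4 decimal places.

Δθ = -1.004793 − -2.879793 = 1.875000
ω = Δθ/dt = 1.875000/2.5 = 0.7500
R = −Δy/(cos θ' − cos θ) = -2.0000
v = R·ω = -2.0000·0.7500 = -1.5000

v = -1.5000, ω = 0.7500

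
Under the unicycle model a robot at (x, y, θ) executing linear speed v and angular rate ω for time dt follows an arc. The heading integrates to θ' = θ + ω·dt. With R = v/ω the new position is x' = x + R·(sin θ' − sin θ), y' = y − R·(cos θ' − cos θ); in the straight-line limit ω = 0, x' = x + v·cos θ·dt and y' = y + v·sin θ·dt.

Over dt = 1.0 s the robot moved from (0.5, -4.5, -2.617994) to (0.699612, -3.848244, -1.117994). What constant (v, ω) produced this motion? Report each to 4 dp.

Δθ = -1.117994 − -2.617994 = 1.500000
ω = Δθ/dt = 1.500000/1.0 = 1.5000
R = −Δy/(cos θ' − cos θ) = -0.5000
v = R·ω = -0.5000·1.5000 = -0.7500

v = -0.7500, ω = 1.5000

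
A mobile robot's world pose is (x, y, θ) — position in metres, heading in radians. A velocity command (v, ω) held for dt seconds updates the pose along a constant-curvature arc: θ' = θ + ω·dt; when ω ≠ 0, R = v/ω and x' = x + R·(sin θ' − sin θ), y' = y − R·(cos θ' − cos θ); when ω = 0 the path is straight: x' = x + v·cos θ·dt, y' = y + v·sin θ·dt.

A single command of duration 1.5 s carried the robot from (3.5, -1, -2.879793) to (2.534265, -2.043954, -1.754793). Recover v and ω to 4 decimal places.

Δθ = -1.754793 − -2.879793 = 1.125000
ω = Δθ/dt = 1.125000/1.5 = 0.7500
R = −Δy/(cos θ' − cos θ) = 1.3333
v = R·ω = 1.3333·0.7500 = 1.0000

v = 1.0000, ω = 0.7500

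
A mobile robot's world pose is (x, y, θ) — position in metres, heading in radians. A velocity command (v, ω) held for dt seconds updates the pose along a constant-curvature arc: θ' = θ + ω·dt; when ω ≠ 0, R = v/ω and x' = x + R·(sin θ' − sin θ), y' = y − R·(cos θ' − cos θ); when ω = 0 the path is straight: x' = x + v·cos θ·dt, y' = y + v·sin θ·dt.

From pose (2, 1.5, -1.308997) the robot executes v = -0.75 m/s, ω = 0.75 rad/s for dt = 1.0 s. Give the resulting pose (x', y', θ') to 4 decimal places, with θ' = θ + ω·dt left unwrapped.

(1.5644, 2.0890, -0.5590)

θ' = -1.3090 + 0.75·1.0 = -0.5590
R = v/ω = -0.75/0.75 = -1.0000
x' = 2 + -1.0000·(sin -0.5590 − sin -1.3090) = 1.5644
y' = 1.5 − -1.0000·(cos -0.5590 − cos -1.3090) = 2.0890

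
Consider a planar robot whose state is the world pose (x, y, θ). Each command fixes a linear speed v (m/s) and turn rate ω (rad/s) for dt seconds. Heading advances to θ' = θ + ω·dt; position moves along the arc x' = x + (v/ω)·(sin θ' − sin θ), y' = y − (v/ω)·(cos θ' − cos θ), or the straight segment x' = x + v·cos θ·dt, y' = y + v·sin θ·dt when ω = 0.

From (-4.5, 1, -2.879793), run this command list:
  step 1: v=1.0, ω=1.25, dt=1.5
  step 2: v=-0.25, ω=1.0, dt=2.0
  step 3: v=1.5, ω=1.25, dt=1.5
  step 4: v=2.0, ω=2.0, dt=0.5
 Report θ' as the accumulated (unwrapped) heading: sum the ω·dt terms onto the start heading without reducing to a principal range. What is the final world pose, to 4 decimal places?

(-7.0078, 1.3922, 3.8702)

step 1: θ'=-1.0048 (R=0.8000) → pose (-4.9682, -0.2018, -1.0048)
step 2: θ'=0.9952 (R=-0.2500) → pose (-5.3889, -0.1997, 0.9952)
step 3: θ'=2.8702 (R=1.2000) → pose (-6.0739, 1.6095, 2.8702)
step 4: θ'=3.8702 (R=1.0000) → pose (-7.0078, 1.3922, 3.8702)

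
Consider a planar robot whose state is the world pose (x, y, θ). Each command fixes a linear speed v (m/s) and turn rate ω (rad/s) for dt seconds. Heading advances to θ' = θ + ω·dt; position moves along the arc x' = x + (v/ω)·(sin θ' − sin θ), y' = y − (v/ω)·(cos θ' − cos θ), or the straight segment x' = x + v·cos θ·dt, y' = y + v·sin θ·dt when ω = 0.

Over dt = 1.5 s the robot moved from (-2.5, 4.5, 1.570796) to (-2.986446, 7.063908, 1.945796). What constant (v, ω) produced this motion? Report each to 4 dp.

Δθ = 1.945796 − 1.570796 = 0.375000
ω = Δθ/dt = 0.375000/1.5 = 0.2500
R = −Δy/(cos θ' − cos θ) = 7.0000
v = R·ω = 7.0000·0.2500 = 1.7500

v = 1.7500, ω = 0.2500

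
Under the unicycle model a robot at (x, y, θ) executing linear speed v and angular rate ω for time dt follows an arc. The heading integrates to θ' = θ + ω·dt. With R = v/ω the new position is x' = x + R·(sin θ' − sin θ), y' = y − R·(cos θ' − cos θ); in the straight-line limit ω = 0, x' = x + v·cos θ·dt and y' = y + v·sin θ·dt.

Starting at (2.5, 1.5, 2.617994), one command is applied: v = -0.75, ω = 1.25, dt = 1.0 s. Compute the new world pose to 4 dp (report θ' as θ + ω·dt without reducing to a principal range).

(3.1985, 1.5711, 3.8680)

θ' = 2.6180 + 1.25·1.0 = 3.8680
R = v/ω = -0.75/1.25 = -0.6000
x' = 2.5 + -0.6000·(sin 3.8680 − sin 2.6180) = 3.1985
y' = 1.5 − -0.6000·(cos 3.8680 − cos 2.6180) = 1.5711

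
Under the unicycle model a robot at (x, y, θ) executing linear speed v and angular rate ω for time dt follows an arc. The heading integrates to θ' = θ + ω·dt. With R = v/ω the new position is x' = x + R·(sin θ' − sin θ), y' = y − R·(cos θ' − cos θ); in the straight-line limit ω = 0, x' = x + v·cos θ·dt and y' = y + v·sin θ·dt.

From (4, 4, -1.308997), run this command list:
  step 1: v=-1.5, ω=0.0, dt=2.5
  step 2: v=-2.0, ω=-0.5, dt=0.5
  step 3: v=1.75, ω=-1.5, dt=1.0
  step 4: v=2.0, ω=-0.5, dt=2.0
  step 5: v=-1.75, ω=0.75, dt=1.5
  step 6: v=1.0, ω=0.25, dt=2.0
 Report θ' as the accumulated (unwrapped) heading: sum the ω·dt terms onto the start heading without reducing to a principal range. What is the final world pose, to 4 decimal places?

(-1.1250, 7.2494, -2.4340)

step 1: θ'=-1.3090 (straight) → pose (3.0294, 7.6222, -1.3090)
step 2: θ'=-1.5590 (R=4.0000) → pose (2.8934, 8.6103, -1.5590)
step 3: θ'=-3.0590 (R=-1.1667) → pose (1.8231, 7.4338, -3.0590)
step 4: θ'=-4.0590 (R=-4.0000) → pose (-1.6830, 8.9887, -4.0590)
step 5: θ'=-2.9340 (R=-2.3333) → pose (0.6506, 8.1238, -2.9340)
step 6: θ'=-2.4340 (R=4.0000) → pose (-1.1250, 7.2494, -2.4340)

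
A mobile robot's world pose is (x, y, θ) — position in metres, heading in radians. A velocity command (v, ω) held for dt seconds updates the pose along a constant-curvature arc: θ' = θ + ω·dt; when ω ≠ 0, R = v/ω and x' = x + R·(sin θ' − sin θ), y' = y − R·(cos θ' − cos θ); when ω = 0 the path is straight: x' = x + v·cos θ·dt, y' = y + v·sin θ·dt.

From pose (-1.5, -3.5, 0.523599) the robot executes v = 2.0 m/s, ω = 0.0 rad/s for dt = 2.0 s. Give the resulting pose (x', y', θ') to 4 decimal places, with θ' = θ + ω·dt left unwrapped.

θ' = 0.5236 + 0.0·2.0 = 0.5236
ω = 0 → straight: x' = -1.5 + 2.0·cos(0.5236)·2.0 = 1.9641
y' = -3.5 + 2.0·sin(0.5236)·2.0 = -1.5000

(1.9641, -1.5000, 0.5236)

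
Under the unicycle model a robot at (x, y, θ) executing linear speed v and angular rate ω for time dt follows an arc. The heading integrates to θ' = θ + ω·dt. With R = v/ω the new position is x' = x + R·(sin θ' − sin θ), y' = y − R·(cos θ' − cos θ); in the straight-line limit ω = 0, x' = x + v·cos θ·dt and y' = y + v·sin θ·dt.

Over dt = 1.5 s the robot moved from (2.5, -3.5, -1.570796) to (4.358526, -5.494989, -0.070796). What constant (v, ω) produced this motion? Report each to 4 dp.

v = 2.0000, ω = 1.0000

Δθ = -0.070796 − -1.570796 = 1.500000
ω = Δθ/dt = 1.500000/1.5 = 1.0000
R = −Δy/(cos θ' − cos θ) = 2.0000
v = R·ω = 2.0000·1.0000 = 2.0000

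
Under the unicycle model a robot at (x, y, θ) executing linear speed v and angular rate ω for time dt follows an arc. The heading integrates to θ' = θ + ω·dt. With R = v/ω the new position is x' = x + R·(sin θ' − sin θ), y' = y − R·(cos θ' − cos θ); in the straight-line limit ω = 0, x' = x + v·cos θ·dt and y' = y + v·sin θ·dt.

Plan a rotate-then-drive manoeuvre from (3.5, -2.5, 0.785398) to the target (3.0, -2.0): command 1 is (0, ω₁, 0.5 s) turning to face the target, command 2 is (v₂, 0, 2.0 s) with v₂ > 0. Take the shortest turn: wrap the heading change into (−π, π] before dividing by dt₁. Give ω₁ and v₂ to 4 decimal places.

heading to target = atan2(-2−-2.5, 3−3.5) = 2.3562
Δθ = wrap(2.3562 − 0.7854) = 1.5708; ω₁ = Δθ/dt₁ = 3.1416
distance = √((3−3.5)² + (-2−-2.5)²) = 0.7071; v₂ = distance/dt₂ = 0.3536

ω₁ = 3.1416, v₂ = 0.3536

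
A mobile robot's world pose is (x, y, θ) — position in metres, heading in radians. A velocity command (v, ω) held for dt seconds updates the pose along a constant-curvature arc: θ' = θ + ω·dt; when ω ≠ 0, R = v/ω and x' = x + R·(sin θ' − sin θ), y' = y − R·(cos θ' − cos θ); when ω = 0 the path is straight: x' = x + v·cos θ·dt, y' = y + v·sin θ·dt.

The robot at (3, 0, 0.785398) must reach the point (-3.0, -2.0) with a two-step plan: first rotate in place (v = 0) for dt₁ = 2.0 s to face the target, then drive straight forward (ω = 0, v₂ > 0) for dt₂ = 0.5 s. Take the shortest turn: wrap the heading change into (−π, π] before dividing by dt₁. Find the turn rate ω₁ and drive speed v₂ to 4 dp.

heading to target = atan2(-2−0, -3−3) = -2.8198
Δθ = wrap(-2.8198 − 0.7854) = 2.6779; ω₁ = Δθ/dt₁ = 1.3390
distance = √((-3−3)² + (-2−0)²) = 6.3246; v₂ = distance/dt₂ = 12.6491

ω₁ = 1.3390, v₂ = 12.6491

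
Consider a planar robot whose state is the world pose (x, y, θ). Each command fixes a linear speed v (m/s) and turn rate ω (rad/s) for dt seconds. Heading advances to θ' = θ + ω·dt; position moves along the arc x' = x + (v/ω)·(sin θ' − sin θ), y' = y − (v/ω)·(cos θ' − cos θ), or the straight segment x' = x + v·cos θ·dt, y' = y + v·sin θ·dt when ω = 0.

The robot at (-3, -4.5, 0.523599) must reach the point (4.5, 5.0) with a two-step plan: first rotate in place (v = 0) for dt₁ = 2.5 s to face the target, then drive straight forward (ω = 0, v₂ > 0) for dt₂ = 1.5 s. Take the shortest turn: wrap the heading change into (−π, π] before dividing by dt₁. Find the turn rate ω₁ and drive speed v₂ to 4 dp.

ω₁ = 0.1516, v₂ = 8.0691

heading to target = atan2(5−-4.5, 4.5−-3) = 0.9025
Δθ = wrap(0.9025 − 0.5236) = 0.3789; ω₁ = Δθ/dt₁ = 0.1516
distance = √((4.5−-3)² + (5−-4.5)²) = 12.1037; v₂ = distance/dt₂ = 8.0691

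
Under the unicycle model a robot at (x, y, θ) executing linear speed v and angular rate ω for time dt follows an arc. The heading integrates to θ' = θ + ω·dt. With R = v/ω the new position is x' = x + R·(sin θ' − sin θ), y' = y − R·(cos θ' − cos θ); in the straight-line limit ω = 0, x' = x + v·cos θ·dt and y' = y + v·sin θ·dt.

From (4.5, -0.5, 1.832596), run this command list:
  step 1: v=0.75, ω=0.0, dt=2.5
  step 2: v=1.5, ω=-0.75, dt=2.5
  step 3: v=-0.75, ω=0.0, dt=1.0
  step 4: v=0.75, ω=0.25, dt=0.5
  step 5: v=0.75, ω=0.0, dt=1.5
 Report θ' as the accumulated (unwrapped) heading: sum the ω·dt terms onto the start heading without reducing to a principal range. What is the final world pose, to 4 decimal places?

(6.7779, 3.9591, 0.0826)

step 1: θ'=1.8326 (straight) → pose (4.0147, 1.3111, 1.8326)
step 2: θ'=-0.0424 (R=-2.0000) → pose (6.0313, 3.8270, -0.0424)
step 3: θ'=-0.0424 (straight) → pose (5.2820, 3.8587, -0.0424)
step 4: θ'=0.0826 (R=3.0000) → pose (5.6567, 3.8663, 0.0826)
step 5: θ'=0.0826 (straight) → pose (6.7779, 3.9591, 0.0826)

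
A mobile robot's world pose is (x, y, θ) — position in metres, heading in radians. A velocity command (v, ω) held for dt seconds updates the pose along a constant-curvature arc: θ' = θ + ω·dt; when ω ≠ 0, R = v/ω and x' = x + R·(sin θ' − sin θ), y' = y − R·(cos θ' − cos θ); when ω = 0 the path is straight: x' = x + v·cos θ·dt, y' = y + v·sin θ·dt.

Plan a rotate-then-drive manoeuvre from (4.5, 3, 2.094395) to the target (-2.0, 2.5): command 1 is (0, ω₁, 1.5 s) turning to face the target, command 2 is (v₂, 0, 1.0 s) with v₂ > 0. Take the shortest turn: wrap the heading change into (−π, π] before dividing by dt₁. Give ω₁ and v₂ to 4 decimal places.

heading to target = atan2(2.5−3, -2−4.5) = -3.0648
Δθ = wrap(-3.0648 − 2.0944) = 1.1240; ω₁ = Δθ/dt₁ = 0.7493
distance = √((-2−4.5)² + (2.5−3)²) = 6.5192; v₂ = distance/dt₂ = 6.5192

ω₁ = 0.7493, v₂ = 6.5192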